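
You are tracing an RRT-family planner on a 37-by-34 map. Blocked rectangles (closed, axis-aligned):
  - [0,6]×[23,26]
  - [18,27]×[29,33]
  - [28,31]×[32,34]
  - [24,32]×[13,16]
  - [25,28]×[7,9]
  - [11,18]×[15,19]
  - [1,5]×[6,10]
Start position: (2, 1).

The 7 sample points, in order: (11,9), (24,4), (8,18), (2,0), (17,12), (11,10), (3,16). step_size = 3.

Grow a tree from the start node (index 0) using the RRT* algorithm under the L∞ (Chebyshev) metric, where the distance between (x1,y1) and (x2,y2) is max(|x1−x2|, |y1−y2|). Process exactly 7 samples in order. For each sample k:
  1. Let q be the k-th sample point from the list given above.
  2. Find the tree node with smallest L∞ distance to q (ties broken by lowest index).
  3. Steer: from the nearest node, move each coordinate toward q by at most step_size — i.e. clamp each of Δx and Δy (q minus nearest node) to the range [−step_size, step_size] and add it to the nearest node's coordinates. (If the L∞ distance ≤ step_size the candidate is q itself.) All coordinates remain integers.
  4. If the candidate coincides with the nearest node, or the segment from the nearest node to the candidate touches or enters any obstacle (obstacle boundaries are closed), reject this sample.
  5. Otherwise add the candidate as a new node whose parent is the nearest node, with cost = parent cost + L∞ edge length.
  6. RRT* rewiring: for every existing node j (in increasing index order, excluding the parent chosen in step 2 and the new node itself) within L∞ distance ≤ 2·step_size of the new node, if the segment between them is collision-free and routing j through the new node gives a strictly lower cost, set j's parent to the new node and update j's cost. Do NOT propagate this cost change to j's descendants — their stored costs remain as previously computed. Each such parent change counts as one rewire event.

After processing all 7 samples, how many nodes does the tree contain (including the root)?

1. q=(11,9) nearest=0 d=9 new=(5,4) → add node 1 parent=0 cost=3
2. q=(24,4) nearest=1 d=19 new=(8,4) → add node 2 parent=1 cost=6
3. q=(8,18) nearest=1 d=14 new=(8,7) → add node 3 parent=1 cost=6
4. q=(2,0) nearest=0 d=1 new=(2,0) → add node 4 parent=0 cost=1
5. q=(17,12) nearest=2 d=9 new=(11,7) → add node 5 parent=2 cost=9
6. q=(11,10) nearest=3 d=3 new=(11,10) → add node 6 parent=3 cost=9
7. q=(3,16) nearest=6 d=8 new=(8,13) → add node 7 parent=6 cost=12

Node count: 8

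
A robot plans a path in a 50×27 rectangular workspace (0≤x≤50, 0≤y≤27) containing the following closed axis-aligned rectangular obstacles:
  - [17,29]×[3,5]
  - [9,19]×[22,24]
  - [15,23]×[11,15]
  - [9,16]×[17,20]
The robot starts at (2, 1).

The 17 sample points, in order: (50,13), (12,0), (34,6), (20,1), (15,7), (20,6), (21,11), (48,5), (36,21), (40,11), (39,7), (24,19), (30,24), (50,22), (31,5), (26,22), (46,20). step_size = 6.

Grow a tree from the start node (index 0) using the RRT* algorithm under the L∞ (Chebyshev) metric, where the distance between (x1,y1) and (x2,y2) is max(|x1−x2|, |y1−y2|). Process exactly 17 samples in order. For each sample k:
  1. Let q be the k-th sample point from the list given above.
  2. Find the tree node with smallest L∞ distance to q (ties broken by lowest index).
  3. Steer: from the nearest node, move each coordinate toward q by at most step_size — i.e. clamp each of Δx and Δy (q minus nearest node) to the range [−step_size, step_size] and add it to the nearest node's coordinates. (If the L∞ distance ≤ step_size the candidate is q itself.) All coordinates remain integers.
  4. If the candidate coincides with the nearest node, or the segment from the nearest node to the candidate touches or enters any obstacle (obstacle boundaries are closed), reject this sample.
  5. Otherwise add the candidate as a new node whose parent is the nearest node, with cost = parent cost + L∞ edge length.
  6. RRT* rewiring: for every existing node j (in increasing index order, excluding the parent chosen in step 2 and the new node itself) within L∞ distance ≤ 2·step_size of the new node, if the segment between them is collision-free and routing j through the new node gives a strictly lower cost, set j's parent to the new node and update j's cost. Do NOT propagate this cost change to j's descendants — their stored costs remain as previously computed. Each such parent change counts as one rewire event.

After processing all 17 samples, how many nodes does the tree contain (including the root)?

1. q=(50,13) nearest=0 d=48 new=(8,7) → add node 1 parent=0 cost=6
2. q=(12,0) nearest=1 d=7 new=(12,1) → add node 2 parent=1 cost=12
3. q=(34,6) nearest=2 d=22 new=(18,6) → add node 3 parent=2 cost=18
4. q=(20,1) nearest=3 d=5 new=(20,1) → blocked by [17,29]×[3,5], reject
5. q=(15,7) nearest=3 d=3 new=(15,7) → add node 4 parent=3 cost=21
6. q=(20,6) nearest=3 d=2 new=(20,6) → add node 5 parent=3 cost=20
7. q=(21,11) nearest=3 d=5 new=(21,11) → blocked by [15,23]×[11,15], reject
8. q=(48,5) nearest=5 d=28 new=(26,5) → blocked by [17,29]×[3,5], reject
9. q=(36,21) nearest=5 d=16 new=(26,12) → add node 6 parent=5 cost=26
10. q=(40,11) nearest=6 d=14 new=(32,11) → add node 7 parent=6 cost=32
11. q=(39,7) nearest=7 d=7 new=(38,7) → add node 8 parent=7 cost=38
12. q=(24,19) nearest=6 d=7 new=(24,18) → add node 9 parent=6 cost=32
13. q=(30,24) nearest=9 d=6 new=(30,24) → add node 10 parent=9 cost=38
14. q=(50,22) nearest=8 d=15 new=(44,13) → add node 11 parent=8 cost=44
15. q=(31,5) nearest=7 d=6 new=(31,5) → add node 12 parent=7 cost=38
16. q=(26,22) nearest=9 d=4 new=(26,22) → add node 13 parent=9 cost=36
17. q=(46,20) nearest=11 d=7 new=(46,19) → add node 14 parent=11 cost=50

Node count: 15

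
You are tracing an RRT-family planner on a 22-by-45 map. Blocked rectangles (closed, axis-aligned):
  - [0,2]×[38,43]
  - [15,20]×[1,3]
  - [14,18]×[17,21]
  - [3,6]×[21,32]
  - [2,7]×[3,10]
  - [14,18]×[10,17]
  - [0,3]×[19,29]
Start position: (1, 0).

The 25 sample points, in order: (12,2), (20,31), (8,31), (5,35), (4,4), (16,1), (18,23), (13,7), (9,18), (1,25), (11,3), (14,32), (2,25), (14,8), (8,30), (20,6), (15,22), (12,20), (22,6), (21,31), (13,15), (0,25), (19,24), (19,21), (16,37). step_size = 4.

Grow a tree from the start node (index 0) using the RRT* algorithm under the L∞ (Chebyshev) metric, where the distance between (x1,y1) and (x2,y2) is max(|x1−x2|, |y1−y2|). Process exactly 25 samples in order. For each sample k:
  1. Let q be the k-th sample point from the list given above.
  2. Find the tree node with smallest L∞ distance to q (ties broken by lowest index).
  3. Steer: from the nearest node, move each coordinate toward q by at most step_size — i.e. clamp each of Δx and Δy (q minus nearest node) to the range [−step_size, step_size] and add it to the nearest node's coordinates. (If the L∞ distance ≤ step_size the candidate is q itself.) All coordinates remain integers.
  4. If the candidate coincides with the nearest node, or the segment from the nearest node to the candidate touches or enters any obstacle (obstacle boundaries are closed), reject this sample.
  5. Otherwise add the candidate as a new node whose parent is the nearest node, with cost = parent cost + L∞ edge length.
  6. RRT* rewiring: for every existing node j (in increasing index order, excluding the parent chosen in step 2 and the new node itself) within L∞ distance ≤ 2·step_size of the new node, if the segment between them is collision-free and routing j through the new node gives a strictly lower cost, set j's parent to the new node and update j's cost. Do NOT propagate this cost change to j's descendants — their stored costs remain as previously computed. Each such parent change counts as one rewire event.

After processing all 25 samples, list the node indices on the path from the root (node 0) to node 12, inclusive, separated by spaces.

Path: 0 1 2 3 4 5 7 11 12

1. q=(12,2) nearest=0 d=11 new=(5,2) → add node 1 parent=0 cost=4
2. q=(20,31) nearest=1 d=29 new=(9,6) → blocked by [2,7]×[3,10], reject
3. q=(8,31) nearest=1 d=29 new=(8,6) → blocked by [2,7]×[3,10], reject
4. q=(5,35) nearest=1 d=33 new=(5,6) → blocked by [2,7]×[3,10], reject
5. q=(4,4) nearest=1 d=2 new=(4,4) → blocked by [2,7]×[3,10], reject
6. q=(16,1) nearest=1 d=11 new=(9,1) → add node 2 parent=1 cost=8
7. q=(18,23) nearest=1 d=21 new=(9,6) → blocked by [2,7]×[3,10], reject
8. q=(13,7) nearest=2 d=6 new=(13,5) → add node 3 parent=2 cost=12
9. q=(9,18) nearest=3 d=13 new=(9,9) → add node 4 parent=3 cost=16
10. q=(1,25) nearest=4 d=16 new=(5,13) → add node 5 parent=4 cost=20
11. q=(11,3) nearest=2 d=2 new=(11,3) → add node 6 parent=2 cost=10
12. q=(14,32) nearest=5 d=19 new=(9,17) → add node 7 parent=5 cost=24
13. q=(2,25) nearest=7 d=8 new=(5,21) → blocked by [3,6]×[21,32], reject
14. q=(14,8) nearest=3 d=3 new=(14,8) → add node 8 parent=3 cost=15
15. q=(8,30) nearest=7 d=13 new=(8,21) → add node 9 parent=7 cost=28
16. q=(20,6) nearest=8 d=6 new=(18,6) → add node 10 parent=8 cost=19
17. q=(15,22) nearest=7 d=6 new=(13,21) → add node 11 parent=7 cost=28
18. q=(12,20) nearest=11 d=1 new=(12,20) → add node 12 parent=11 cost=29
19. q=(22,6) nearest=10 d=4 new=(22,6) → add node 13 parent=10 cost=23
20. q=(21,31) nearest=11 d=10 new=(17,25) → add node 14 parent=11 cost=32
21. q=(13,15) nearest=7 d=4 new=(13,15) → add node 15 parent=7 cost=28
22. q=(0,25) nearest=9 d=8 new=(4,25) → blocked by [3,6]×[21,32], reject
23. q=(19,24) nearest=14 d=2 new=(19,24) → add node 16 parent=14 cost=34
24. q=(19,21) nearest=16 d=3 new=(19,21) → add node 17 parent=16 cost=37
25. q=(16,37) nearest=14 d=12 new=(16,29) → add node 18 parent=14 cost=36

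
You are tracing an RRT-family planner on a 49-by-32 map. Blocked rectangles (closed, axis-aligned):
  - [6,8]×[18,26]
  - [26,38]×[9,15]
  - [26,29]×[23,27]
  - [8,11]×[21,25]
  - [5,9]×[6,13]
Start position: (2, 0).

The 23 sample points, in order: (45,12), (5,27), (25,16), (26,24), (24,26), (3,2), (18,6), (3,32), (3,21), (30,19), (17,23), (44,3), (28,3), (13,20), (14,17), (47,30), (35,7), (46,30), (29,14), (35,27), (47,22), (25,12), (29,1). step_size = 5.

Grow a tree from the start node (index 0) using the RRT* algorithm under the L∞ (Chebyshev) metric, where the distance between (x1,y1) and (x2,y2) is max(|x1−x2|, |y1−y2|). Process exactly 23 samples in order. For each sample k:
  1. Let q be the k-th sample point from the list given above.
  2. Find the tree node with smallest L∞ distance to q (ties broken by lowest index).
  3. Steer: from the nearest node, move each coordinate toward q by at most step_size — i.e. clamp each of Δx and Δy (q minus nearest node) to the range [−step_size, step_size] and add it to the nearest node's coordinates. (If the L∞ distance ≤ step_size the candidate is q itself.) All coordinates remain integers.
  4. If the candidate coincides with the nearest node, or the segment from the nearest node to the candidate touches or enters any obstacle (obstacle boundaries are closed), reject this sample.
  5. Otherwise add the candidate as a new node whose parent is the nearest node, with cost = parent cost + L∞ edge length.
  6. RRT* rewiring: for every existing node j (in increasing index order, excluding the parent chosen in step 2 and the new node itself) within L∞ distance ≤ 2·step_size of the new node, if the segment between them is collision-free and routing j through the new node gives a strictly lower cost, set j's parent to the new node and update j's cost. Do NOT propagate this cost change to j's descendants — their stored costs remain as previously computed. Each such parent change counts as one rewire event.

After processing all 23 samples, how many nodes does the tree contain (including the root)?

1. q=(45,12) nearest=0 d=43 new=(7,5) → add node 1 parent=0 cost=5
2. q=(5,27) nearest=1 d=22 new=(5,10) → blocked by [5,9]×[6,13], reject
3. q=(25,16) nearest=1 d=18 new=(12,10) → blocked by [5,9]×[6,13], reject
4. q=(26,24) nearest=1 d=19 new=(12,10) → blocked by [5,9]×[6,13], reject
5. q=(24,26) nearest=1 d=21 new=(12,10) → blocked by [5,9]×[6,13], reject
6. q=(3,2) nearest=0 d=2 new=(3,2) → add node 2 parent=0 cost=2
7. q=(18,6) nearest=1 d=11 new=(12,6) → add node 3 parent=1 cost=10
8. q=(3,32) nearest=3 d=26 new=(7,11) → blocked by [5,9]×[6,13], reject
9. q=(3,21) nearest=3 d=15 new=(7,11) → blocked by [5,9]×[6,13], reject
10. q=(30,19) nearest=3 d=18 new=(17,11) → add node 4 parent=3 cost=15
11. q=(17,23) nearest=4 d=12 new=(17,16) → add node 5 parent=4 cost=20
12. q=(44,3) nearest=4 d=27 new=(22,6) → add node 6 parent=4 cost=20
13. q=(28,3) nearest=6 d=6 new=(27,3) → add node 7 parent=6 cost=25
14. q=(13,20) nearest=5 d=4 new=(13,20) → add node 8 parent=5 cost=24
15. q=(14,17) nearest=5 d=3 new=(14,17) → add node 9 parent=5 cost=23
16. q=(47,30) nearest=6 d=25 new=(27,11) → blocked by [26,38]×[9,15], reject
17. q=(35,7) nearest=7 d=8 new=(32,7) → add node 10 parent=7 cost=30
18. q=(46,30) nearest=10 d=23 new=(37,12) → blocked by [26,38]×[9,15], reject
19. q=(29,14) nearest=10 d=7 new=(29,12) → blocked by [26,38]×[9,15], reject
20. q=(35,27) nearest=4 d=18 new=(22,16) → add node 11 parent=4 cost=20
21. q=(47,22) nearest=10 d=15 new=(37,12) → blocked by [26,38]×[9,15], reject
22. q=(25,12) nearest=11 d=4 new=(25,12) → add node 12 parent=11 cost=24
23. q=(29,1) nearest=7 d=2 new=(29,1) → add node 13 parent=7 cost=27

Node count: 14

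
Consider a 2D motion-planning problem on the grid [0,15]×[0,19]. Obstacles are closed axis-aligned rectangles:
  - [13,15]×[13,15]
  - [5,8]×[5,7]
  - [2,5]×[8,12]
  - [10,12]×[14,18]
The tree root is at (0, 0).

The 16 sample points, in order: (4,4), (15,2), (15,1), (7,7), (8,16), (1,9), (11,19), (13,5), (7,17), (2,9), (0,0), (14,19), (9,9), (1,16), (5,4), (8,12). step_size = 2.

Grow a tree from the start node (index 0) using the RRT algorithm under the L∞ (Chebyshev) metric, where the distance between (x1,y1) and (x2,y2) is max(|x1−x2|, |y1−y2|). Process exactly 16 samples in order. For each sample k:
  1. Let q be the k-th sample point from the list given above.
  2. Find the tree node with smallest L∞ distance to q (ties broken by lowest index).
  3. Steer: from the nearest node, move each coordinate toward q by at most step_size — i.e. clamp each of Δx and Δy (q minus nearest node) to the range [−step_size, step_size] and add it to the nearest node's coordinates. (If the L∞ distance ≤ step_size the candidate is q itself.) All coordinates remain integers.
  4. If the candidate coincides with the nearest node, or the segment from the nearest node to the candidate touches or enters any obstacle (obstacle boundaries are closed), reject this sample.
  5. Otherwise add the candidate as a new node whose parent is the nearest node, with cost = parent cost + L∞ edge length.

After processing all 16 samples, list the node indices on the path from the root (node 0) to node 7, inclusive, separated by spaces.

Path: 0 1 4 5 7

1. q=(4,4) nearest=0 d=4 new=(2,2) → add node 1 parent=0 cost=2
2. q=(15,2) nearest=1 d=13 new=(4,2) → add node 2 parent=1 cost=4
3. q=(15,1) nearest=2 d=11 new=(6,1) → add node 3 parent=2 cost=6
4. q=(7,7) nearest=1 d=5 new=(4,4) → add node 4 parent=1 cost=4
5. q=(8,16) nearest=4 d=12 new=(6,6) → blocked by [5,8]×[5,7], reject
6. q=(1,9) nearest=4 d=5 new=(2,6) → add node 5 parent=4 cost=6
7. q=(11,19) nearest=5 d=13 new=(4,8) → blocked by [2,5]×[8,12], reject
8. q=(13,5) nearest=3 d=7 new=(8,3) → add node 6 parent=3 cost=8
9. q=(7,17) nearest=5 d=11 new=(4,8) → blocked by [2,5]×[8,12], reject
10. q=(2,9) nearest=5 d=3 new=(2,8) → blocked by [2,5]×[8,12], reject
11. q=(0,0) nearest=0 d=0 → coincident, reject
12. q=(14,19) nearest=5 d=13 new=(4,8) → blocked by [2,5]×[8,12], reject
13. q=(9,9) nearest=4 d=5 new=(6,6) → blocked by [5,8]×[5,7], reject
14. q=(1,16) nearest=5 d=10 new=(1,8) → add node 7 parent=5 cost=8
15. q=(5,4) nearest=4 d=1 new=(5,4) → add node 8 parent=4 cost=5
16. q=(8,12) nearest=5 d=6 new=(4,8) → blocked by [2,5]×[8,12], reject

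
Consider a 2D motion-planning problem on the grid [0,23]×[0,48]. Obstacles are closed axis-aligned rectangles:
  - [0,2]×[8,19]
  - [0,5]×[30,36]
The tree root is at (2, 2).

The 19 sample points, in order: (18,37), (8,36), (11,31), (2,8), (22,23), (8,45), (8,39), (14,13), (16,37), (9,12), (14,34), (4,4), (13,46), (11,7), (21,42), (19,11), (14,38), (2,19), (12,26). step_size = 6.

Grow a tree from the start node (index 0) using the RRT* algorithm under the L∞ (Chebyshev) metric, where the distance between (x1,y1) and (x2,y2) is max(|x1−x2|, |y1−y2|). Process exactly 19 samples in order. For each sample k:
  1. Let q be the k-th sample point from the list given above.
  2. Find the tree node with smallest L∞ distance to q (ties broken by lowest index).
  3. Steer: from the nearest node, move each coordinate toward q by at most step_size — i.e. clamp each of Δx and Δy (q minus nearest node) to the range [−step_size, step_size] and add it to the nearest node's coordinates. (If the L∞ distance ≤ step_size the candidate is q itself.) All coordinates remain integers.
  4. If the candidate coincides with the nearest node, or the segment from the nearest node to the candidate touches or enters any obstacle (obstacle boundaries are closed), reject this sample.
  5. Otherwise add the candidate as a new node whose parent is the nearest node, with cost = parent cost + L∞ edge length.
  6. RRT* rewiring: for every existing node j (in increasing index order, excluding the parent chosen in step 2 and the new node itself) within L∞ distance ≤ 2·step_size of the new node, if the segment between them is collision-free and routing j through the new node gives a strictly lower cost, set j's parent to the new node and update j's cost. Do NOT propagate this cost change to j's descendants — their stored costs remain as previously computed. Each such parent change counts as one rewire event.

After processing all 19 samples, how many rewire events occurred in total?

1. q=(18,37) nearest=0 d=35 new=(8,8) → add node 1 parent=0 cost=6
2. q=(8,36) nearest=1 d=28 new=(8,14) → add node 2 parent=1 cost=12
3. q=(11,31) nearest=2 d=17 new=(11,20) → add node 3 parent=2 cost=18
4. q=(2,8) nearest=0 d=6 new=(2,8) → blocked by [0,2]×[8,19], reject
5. q=(22,23) nearest=3 d=11 new=(17,23) → add node 4 parent=3 cost=24
6. q=(8,45) nearest=4 d=22 new=(11,29) → add node 5 parent=4 cost=30
7. q=(8,39) nearest=5 d=10 new=(8,35) → add node 6 parent=5 cost=36
8. q=(14,13) nearest=1 d=6 new=(14,13) → add node 7 parent=1 cost=12; rewire 4→7 (22<24)
9. q=(16,37) nearest=5 d=8 new=(16,35) → add node 8 parent=5 cost=36
10. q=(9,12) nearest=2 d=2 new=(9,12) → add node 9 parent=2 cost=14
11. q=(14,34) nearest=8 d=2 new=(14,34) → add node 10 parent=8 cost=38
12. q=(4,4) nearest=0 d=2 new=(4,4) → add node 11 parent=0 cost=2; rewire 9→11 (10<14)
13. q=(13,46) nearest=6 d=11 new=(13,41) → add node 12 parent=6 cost=42
14. q=(11,7) nearest=1 d=3 new=(11,7) → add node 13 parent=1 cost=9
15. q=(21,42) nearest=8 d=7 new=(21,41) → add node 14 parent=8 cost=42
16. q=(19,11) nearest=7 d=5 new=(19,11) → add node 15 parent=7 cost=17
17. q=(14,38) nearest=8 d=3 new=(14,38) → add node 16 parent=8 cost=39
18. q=(2,19) nearest=2 d=6 new=(2,19) → blocked by [0,2]×[8,19], reject
19. q=(12,26) nearest=5 d=3 new=(12,26) → add node 17 parent=5 cost=33

Rewire events: 2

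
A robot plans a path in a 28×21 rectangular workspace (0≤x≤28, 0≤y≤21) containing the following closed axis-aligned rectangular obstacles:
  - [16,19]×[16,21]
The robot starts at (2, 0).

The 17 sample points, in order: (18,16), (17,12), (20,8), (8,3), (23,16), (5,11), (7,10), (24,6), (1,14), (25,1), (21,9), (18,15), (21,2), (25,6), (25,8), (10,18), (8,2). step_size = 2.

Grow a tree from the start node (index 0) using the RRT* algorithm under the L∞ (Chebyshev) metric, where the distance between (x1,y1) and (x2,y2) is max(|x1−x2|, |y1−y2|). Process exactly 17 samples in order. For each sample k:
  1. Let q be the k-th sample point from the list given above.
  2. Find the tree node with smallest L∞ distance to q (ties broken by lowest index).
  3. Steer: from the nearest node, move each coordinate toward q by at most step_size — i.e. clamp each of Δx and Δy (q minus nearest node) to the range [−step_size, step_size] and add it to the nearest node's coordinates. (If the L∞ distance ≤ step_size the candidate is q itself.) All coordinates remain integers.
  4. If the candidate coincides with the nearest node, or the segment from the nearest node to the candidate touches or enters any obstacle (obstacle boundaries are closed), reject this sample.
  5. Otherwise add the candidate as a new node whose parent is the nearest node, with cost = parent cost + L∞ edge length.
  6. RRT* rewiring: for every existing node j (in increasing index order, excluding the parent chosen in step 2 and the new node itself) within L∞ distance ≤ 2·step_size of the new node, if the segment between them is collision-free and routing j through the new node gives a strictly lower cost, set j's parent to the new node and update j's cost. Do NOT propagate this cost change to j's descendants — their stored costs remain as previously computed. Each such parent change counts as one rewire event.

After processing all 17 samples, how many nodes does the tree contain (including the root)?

Node count: 18

1. q=(18,16) nearest=0 d=16 new=(4,2) → add node 1 parent=0 cost=2
2. q=(17,12) nearest=1 d=13 new=(6,4) → add node 2 parent=1 cost=4
3. q=(20,8) nearest=2 d=14 new=(8,6) → add node 3 parent=2 cost=6
4. q=(8,3) nearest=2 d=2 new=(8,3) → add node 4 parent=2 cost=6
5. q=(23,16) nearest=3 d=15 new=(10,8) → add node 5 parent=3 cost=8
6. q=(5,11) nearest=3 d=5 new=(6,8) → add node 6 parent=3 cost=8
7. q=(7,10) nearest=6 d=2 new=(7,10) → add node 7 parent=6 cost=10
8. q=(24,6) nearest=5 d=14 new=(12,6) → add node 8 parent=5 cost=10
9. q=(1,14) nearest=6 d=6 new=(4,10) → add node 9 parent=6 cost=10
10. q=(25,1) nearest=8 d=13 new=(14,4) → add node 10 parent=8 cost=12
11. q=(21,9) nearest=10 d=7 new=(16,6) → add node 11 parent=10 cost=14
12. q=(18,15) nearest=5 d=8 new=(12,10) → add node 12 parent=5 cost=10
13. q=(21,2) nearest=11 d=5 new=(18,4) → add node 13 parent=11 cost=16
14. q=(25,6) nearest=13 d=7 new=(20,6) → add node 14 parent=13 cost=18
15. q=(25,8) nearest=14 d=5 new=(22,8) → add node 15 parent=14 cost=20
16. q=(10,18) nearest=7 d=8 new=(9,12) → add node 16 parent=7 cost=12
17. q=(8,2) nearest=4 d=1 new=(8,2) → add node 17 parent=4 cost=7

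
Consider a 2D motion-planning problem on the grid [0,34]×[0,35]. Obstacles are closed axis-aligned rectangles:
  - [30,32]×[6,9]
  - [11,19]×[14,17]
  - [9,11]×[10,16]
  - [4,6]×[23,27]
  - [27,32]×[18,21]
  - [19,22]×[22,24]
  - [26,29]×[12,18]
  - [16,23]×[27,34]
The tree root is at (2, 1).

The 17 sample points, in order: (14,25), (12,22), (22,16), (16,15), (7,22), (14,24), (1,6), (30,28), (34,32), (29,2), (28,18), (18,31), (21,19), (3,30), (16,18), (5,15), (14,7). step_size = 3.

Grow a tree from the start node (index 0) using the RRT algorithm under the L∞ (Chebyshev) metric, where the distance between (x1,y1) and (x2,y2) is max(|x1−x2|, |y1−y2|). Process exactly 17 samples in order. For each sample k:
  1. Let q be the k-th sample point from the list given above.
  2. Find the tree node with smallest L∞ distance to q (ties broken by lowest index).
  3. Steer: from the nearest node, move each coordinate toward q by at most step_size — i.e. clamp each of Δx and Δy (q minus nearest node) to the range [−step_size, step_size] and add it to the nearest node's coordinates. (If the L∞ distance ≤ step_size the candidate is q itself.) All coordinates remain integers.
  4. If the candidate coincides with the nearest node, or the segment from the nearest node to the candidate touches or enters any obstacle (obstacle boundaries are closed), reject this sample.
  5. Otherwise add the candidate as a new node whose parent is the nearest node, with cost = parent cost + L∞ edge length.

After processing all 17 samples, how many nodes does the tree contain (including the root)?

Node count: 11

1. q=(14,25) nearest=0 d=24 new=(5,4) → add node 1 parent=0 cost=3
2. q=(12,22) nearest=1 d=18 new=(8,7) → add node 2 parent=1 cost=6
3. q=(22,16) nearest=2 d=14 new=(11,10) → blocked by [9,11]×[10,16], reject
4. q=(16,15) nearest=2 d=8 new=(11,10) → blocked by [9,11]×[10,16], reject
5. q=(7,22) nearest=2 d=15 new=(7,10) → add node 3 parent=2 cost=9
6. q=(14,24) nearest=3 d=14 new=(10,13) → blocked by [9,11]×[10,16], reject
7. q=(1,6) nearest=1 d=4 new=(2,6) → add node 4 parent=1 cost=6
8. q=(30,28) nearest=2 d=22 new=(11,10) → blocked by [9,11]×[10,16], reject
9. q=(34,32) nearest=2 d=26 new=(11,10) → blocked by [9,11]×[10,16], reject
10. q=(29,2) nearest=2 d=21 new=(11,4) → add node 5 parent=2 cost=9
11. q=(28,18) nearest=5 d=17 new=(14,7) → add node 6 parent=5 cost=12
12. q=(18,31) nearest=3 d=21 new=(10,13) → blocked by [9,11]×[10,16], reject
13. q=(21,19) nearest=6 d=12 new=(17,10) → add node 7 parent=6 cost=15
14. q=(3,30) nearest=3 d=20 new=(4,13) → add node 8 parent=3 cost=12
15. q=(16,18) nearest=7 d=8 new=(16,13) → add node 9 parent=7 cost=18
16. q=(5,15) nearest=8 d=2 new=(5,15) → add node 10 parent=8 cost=14
17. q=(14,7) nearest=6 d=0 → coincident, reject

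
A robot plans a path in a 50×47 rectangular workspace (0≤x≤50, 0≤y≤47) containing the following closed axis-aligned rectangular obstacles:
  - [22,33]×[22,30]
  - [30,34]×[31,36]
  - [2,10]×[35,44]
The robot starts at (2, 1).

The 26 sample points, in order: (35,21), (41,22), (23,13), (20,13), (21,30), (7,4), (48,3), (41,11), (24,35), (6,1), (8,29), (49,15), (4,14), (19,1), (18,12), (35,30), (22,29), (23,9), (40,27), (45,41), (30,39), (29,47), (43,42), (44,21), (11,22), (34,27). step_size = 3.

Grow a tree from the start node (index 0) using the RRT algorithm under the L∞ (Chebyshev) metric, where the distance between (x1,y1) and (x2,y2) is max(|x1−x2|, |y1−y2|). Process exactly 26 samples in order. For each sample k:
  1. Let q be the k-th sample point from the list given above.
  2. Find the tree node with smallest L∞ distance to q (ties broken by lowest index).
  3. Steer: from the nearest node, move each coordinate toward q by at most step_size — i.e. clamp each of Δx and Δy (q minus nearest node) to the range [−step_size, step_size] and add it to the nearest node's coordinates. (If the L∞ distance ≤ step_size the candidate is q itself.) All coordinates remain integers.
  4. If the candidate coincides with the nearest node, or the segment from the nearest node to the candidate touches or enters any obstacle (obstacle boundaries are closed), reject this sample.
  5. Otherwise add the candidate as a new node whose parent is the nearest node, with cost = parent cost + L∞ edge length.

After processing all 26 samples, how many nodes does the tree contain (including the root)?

Node count: 24

1. q=(35,21) nearest=0 d=33 new=(5,4) → add node 1 parent=0 cost=3
2. q=(41,22) nearest=1 d=36 new=(8,7) → add node 2 parent=1 cost=6
3. q=(23,13) nearest=2 d=15 new=(11,10) → add node 3 parent=2 cost=9
4. q=(20,13) nearest=3 d=9 new=(14,13) → add node 4 parent=3 cost=12
5. q=(21,30) nearest=4 d=17 new=(17,16) → add node 5 parent=4 cost=15
6. q=(7,4) nearest=1 d=2 new=(7,4) → add node 6 parent=1 cost=5
7. q=(48,3) nearest=5 d=31 new=(20,13) → add node 7 parent=5 cost=18
8. q=(41,11) nearest=7 d=21 new=(23,11) → add node 8 parent=7 cost=21
9. q=(24,35) nearest=5 d=19 new=(20,19) → add node 9 parent=5 cost=18
10. q=(6,1) nearest=1 d=3 new=(6,1) → add node 10 parent=1 cost=6
11. q=(8,29) nearest=9 d=12 new=(17,22) → add node 11 parent=9 cost=21
12. q=(49,15) nearest=8 d=26 new=(26,14) → add node 12 parent=8 cost=24
13. q=(4,14) nearest=2 d=7 new=(5,10) → add node 13 parent=2 cost=9
14. q=(19,1) nearest=3 d=9 new=(14,7) → add node 14 parent=3 cost=12
15. q=(18,12) nearest=7 d=2 new=(18,12) → add node 15 parent=7 cost=20
16. q=(35,30) nearest=9 d=15 new=(23,22) → blocked by [22,33]×[22,30], reject
17. q=(22,29) nearest=11 d=7 new=(20,25) → add node 16 parent=11 cost=24
18. q=(23,9) nearest=8 d=2 new=(23,9) → add node 17 parent=8 cost=23
19. q=(40,27) nearest=12 d=14 new=(29,17) → add node 18 parent=12 cost=27
20. q=(45,41) nearest=18 d=24 new=(32,20) → add node 19 parent=18 cost=30
21. q=(30,39) nearest=16 d=14 new=(23,28) → blocked by [22,33]×[22,30], reject
22. q=(29,47) nearest=16 d=22 new=(23,28) → blocked by [22,33]×[22,30], reject
23. q=(43,42) nearest=19 d=22 new=(35,23) → add node 20 parent=19 cost=33
24. q=(44,21) nearest=20 d=9 new=(38,21) → add node 21 parent=20 cost=36
25. q=(11,22) nearest=5 d=6 new=(14,19) → add node 22 parent=5 cost=18
26. q=(34,27) nearest=20 d=4 new=(34,26) → add node 23 parent=20 cost=36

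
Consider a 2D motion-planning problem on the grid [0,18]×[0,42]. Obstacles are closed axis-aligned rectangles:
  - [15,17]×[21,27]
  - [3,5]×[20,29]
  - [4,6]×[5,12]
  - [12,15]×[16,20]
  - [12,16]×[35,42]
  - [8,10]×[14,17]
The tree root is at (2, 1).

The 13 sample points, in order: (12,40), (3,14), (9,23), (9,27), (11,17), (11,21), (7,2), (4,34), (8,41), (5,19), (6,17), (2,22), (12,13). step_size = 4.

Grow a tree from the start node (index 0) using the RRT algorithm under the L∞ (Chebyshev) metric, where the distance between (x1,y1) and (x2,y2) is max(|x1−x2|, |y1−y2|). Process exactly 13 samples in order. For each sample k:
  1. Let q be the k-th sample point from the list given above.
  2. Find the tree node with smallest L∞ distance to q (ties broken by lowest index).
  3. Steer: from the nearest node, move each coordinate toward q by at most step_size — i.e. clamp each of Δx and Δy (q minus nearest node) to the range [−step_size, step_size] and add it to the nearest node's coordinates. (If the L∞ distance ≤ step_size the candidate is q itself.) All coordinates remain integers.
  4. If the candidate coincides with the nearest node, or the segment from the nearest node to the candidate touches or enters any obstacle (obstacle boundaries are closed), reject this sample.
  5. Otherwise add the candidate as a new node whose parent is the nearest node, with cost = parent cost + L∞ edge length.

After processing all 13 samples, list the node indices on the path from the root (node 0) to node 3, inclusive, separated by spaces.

1. q=(12,40) nearest=0 d=39 new=(6,5) → blocked by [4,6]×[5,12], reject
2. q=(3,14) nearest=0 d=13 new=(3,5) → add node 1 parent=0 cost=4
3. q=(9,23) nearest=1 d=18 new=(7,9) → blocked by [4,6]×[5,12], reject
4. q=(9,27) nearest=1 d=22 new=(7,9) → blocked by [4,6]×[5,12], reject
5. q=(11,17) nearest=1 d=12 new=(7,9) → blocked by [4,6]×[5,12], reject
6. q=(11,21) nearest=1 d=16 new=(7,9) → blocked by [4,6]×[5,12], reject
7. q=(7,2) nearest=1 d=4 new=(7,2) → add node 2 parent=1 cost=8
8. q=(4,34) nearest=1 d=29 new=(4,9) → blocked by [4,6]×[5,12], reject
9. q=(8,41) nearest=1 d=36 new=(7,9) → blocked by [4,6]×[5,12], reject
10. q=(5,19) nearest=1 d=14 new=(5,9) → blocked by [4,6]×[5,12], reject
11. q=(6,17) nearest=1 d=12 new=(6,9) → blocked by [4,6]×[5,12], reject
12. q=(2,22) nearest=1 d=17 new=(2,9) → add node 3 parent=1 cost=8
13. q=(12,13) nearest=1 d=9 new=(7,9) → blocked by [4,6]×[5,12], reject

Path: 0 1 3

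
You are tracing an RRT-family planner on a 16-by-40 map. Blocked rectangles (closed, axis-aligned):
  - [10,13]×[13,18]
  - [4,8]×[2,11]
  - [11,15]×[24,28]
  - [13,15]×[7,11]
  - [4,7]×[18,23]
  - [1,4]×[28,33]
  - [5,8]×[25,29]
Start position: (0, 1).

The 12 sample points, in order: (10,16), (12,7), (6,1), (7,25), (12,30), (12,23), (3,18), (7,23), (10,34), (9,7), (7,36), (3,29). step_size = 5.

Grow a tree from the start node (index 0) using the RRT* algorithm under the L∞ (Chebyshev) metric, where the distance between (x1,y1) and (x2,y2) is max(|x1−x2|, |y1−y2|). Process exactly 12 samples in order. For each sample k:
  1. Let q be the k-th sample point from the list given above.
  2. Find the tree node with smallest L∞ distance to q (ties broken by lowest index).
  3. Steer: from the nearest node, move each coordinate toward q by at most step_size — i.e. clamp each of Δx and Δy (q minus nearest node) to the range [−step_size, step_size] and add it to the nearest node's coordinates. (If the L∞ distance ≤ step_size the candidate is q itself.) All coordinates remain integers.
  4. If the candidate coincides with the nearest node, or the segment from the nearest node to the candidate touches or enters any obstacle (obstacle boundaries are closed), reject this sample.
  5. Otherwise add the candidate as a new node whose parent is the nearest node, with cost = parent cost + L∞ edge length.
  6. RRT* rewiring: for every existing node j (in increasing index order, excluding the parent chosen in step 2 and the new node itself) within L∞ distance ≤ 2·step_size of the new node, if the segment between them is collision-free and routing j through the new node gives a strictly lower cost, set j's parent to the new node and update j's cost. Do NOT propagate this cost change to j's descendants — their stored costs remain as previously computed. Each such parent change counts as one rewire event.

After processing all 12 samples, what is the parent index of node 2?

1. q=(10,16) nearest=0 d=15 new=(5,6) → blocked by [4,8]×[2,11], reject
2. q=(12,7) nearest=0 d=12 new=(5,6) → blocked by [4,8]×[2,11], reject
3. q=(6,1) nearest=0 d=6 new=(5,1) → add node 1 parent=0 cost=5
4. q=(7,25) nearest=0 d=24 new=(5,6) → blocked by [4,8]×[2,11], reject
5. q=(12,30) nearest=0 d=29 new=(5,6) → blocked by [4,8]×[2,11], reject
6. q=(12,23) nearest=0 d=22 new=(5,6) → blocked by [4,8]×[2,11], reject
7. q=(3,18) nearest=0 d=17 new=(3,6) → add node 2 parent=0 cost=5
8. q=(7,23) nearest=2 d=17 new=(7,11) → blocked by [4,8]×[2,11], reject
9. q=(10,34) nearest=2 d=28 new=(8,11) → blocked by [4,8]×[2,11], reject
10. q=(9,7) nearest=1 d=6 new=(9,6) → blocked by [4,8]×[2,11], reject
11. q=(7,36) nearest=2 d=30 new=(7,11) → blocked by [4,8]×[2,11], reject
12. q=(3,29) nearest=2 d=23 new=(3,11) → add node 3 parent=2 cost=10

Parent of node 2: 0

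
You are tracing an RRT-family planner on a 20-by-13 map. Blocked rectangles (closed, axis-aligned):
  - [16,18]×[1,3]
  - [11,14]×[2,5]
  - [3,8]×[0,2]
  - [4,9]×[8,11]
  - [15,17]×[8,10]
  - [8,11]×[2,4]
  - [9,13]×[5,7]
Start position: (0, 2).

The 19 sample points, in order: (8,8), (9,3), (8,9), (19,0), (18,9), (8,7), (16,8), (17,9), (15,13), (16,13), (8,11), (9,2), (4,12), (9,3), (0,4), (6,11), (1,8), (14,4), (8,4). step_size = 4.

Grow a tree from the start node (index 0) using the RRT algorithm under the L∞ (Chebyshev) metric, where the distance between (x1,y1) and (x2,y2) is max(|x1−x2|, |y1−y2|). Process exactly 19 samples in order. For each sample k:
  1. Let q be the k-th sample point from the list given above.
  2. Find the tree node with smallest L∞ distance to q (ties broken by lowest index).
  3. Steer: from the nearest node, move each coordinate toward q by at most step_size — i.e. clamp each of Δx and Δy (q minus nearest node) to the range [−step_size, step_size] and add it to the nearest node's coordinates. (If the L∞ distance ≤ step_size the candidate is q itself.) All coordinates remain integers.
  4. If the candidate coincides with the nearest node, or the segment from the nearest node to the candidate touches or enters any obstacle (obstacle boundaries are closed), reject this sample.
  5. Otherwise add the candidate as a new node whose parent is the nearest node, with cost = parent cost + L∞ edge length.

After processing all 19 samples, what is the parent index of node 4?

1. q=(8,8) nearest=0 d=8 new=(4,6) → add node 1 parent=0 cost=4
2. q=(9,3) nearest=1 d=5 new=(8,3) → blocked by [8,11]×[2,4], reject
3. q=(8,9) nearest=1 d=4 new=(8,9) → blocked by [4,9]×[8,11], reject
4. q=(19,0) nearest=1 d=15 new=(8,2) → blocked by [3,8]×[0,2], reject
5. q=(18,9) nearest=1 d=14 new=(8,9) → blocked by [4,9]×[8,11], reject
6. q=(8,7) nearest=1 d=4 new=(8,7) → add node 2 parent=1 cost=8
7. q=(16,8) nearest=2 d=8 new=(12,8) → add node 3 parent=2 cost=12
8. q=(17,9) nearest=3 d=5 new=(16,9) → blocked by [15,17]×[8,10], reject
9. q=(15,13) nearest=3 d=5 new=(15,12) → add node 4 parent=3 cost=16
10. q=(16,13) nearest=4 d=1 new=(16,13) → add node 5 parent=4 cost=17
11. q=(8,11) nearest=2 d=4 new=(8,11) → blocked by [4,9]×[8,11], reject
12. q=(9,2) nearest=1 d=5 new=(8,2) → blocked by [3,8]×[0,2], reject
13. q=(4,12) nearest=2 d=5 new=(4,11) → blocked by [4,9]×[8,11], reject
14. q=(9,3) nearest=2 d=4 new=(9,3) → blocked by [8,11]×[2,4], reject
15. q=(0,4) nearest=0 d=2 new=(0,4) → add node 6 parent=0 cost=2
16. q=(6,11) nearest=2 d=4 new=(6,11) → blocked by [4,9]×[8,11], reject
17. q=(1,8) nearest=1 d=3 new=(1,8) → add node 7 parent=1 cost=7
18. q=(14,4) nearest=3 d=4 new=(14,4) → blocked by [11,14]×[2,5], reject
19. q=(8,4) nearest=2 d=3 new=(8,4) → blocked by [8,11]×[2,4], reject

Parent of node 4: 3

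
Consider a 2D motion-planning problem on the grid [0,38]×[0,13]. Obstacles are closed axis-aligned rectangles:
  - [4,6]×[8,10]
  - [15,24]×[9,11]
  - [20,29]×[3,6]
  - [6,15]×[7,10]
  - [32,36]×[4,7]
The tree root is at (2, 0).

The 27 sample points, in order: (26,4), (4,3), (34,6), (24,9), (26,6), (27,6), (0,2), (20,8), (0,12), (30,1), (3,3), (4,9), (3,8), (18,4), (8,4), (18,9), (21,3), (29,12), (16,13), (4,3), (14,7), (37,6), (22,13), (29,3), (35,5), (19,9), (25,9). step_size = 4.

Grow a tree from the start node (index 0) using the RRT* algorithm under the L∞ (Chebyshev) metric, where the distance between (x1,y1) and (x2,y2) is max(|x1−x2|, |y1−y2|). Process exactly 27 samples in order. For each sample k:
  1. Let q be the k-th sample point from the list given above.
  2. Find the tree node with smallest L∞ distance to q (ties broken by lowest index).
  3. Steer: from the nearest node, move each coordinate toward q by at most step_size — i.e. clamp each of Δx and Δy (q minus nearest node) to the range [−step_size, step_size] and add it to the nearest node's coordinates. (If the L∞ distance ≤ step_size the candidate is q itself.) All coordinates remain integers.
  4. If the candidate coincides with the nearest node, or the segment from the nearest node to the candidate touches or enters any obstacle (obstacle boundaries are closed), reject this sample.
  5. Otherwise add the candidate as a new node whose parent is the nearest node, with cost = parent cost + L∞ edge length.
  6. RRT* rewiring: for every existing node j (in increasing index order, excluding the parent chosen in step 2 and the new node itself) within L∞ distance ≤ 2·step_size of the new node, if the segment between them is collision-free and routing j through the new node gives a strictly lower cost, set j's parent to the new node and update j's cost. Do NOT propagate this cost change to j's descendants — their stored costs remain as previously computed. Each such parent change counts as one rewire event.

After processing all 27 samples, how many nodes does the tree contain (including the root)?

1. q=(26,4) nearest=0 d=24 new=(6,4) → add node 1 parent=0 cost=4
2. q=(4,3) nearest=1 d=2 new=(4,3) → add node 2 parent=1 cost=6
3. q=(34,6) nearest=1 d=28 new=(10,6) → add node 3 parent=1 cost=8
4. q=(24,9) nearest=3 d=14 new=(14,9) → blocked by [6,15]×[7,10], reject
5. q=(26,6) nearest=3 d=16 new=(14,6) → add node 4 parent=3 cost=12
6. q=(27,6) nearest=4 d=13 new=(18,6) → add node 5 parent=4 cost=16
7. q=(0,2) nearest=0 d=2 new=(0,2) → add node 6 parent=0 cost=2
8. q=(20,8) nearest=5 d=2 new=(20,8) → add node 7 parent=5 cost=18
9. q=(0,12) nearest=1 d=8 new=(2,8) → add node 8 parent=1 cost=8
10. q=(30,1) nearest=7 d=10 new=(24,4) → blocked by [20,29]×[3,6], reject
11. q=(3,3) nearest=2 d=1 new=(3,3) → add node 9 parent=2 cost=7
12. q=(4,9) nearest=8 d=2 new=(4,9) → blocked by [4,6]×[8,10], reject
13. q=(3,8) nearest=8 d=1 new=(3,8) → add node 10 parent=8 cost=9
14. q=(18,4) nearest=5 d=2 new=(18,4) → add node 11 parent=5 cost=18
15. q=(8,4) nearest=1 d=2 new=(8,4) → add node 12 parent=1 cost=6
16. q=(18,9) nearest=7 d=2 new=(18,9) → blocked by [15,24]×[9,11], reject
17. q=(21,3) nearest=5 d=3 new=(21,3) → blocked by [20,29]×[3,6], reject
18. q=(29,12) nearest=7 d=9 new=(24,12) → blocked by [15,24]×[9,11], reject
19. q=(16,13) nearest=7 d=5 new=(16,12) → blocked by [15,24]×[9,11], reject
20. q=(4,3) nearest=2 d=0 → coincident, reject
21. q=(14,7) nearest=4 d=1 new=(14,7) → blocked by [6,15]×[7,10], reject
22. q=(37,6) nearest=7 d=17 new=(24,6) → blocked by [20,29]×[3,6], reject
23. q=(22,13) nearest=7 d=5 new=(22,12) → blocked by [15,24]×[9,11], reject
24. q=(29,3) nearest=7 d=9 new=(24,4) → blocked by [20,29]×[3,6], reject
25. q=(35,5) nearest=7 d=15 new=(24,5) → blocked by [20,29]×[3,6], reject
26. q=(19,9) nearest=7 d=1 new=(19,9) → blocked by [15,24]×[9,11], reject
27. q=(25,9) nearest=7 d=5 new=(24,9) → blocked by [15,24]×[9,11], reject

Node count: 13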